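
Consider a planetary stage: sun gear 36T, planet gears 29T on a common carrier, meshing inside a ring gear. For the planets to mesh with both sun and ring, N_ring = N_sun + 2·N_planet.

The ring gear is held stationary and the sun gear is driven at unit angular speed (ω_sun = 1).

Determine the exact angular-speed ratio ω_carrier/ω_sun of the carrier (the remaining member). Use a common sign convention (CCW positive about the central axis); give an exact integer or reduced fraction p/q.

N_ring = 36 + 2·29 = 94
36(ω_s−ω_c) = −94(ω_r−ω_c),  ω_r=0, ω_s=1
36(1−ω_c) = −94(0−ω_c)  ⇒  130ω_c = 36  ⇒  ω_c = 18/65
ω_c/ω_s = 18/65

18/65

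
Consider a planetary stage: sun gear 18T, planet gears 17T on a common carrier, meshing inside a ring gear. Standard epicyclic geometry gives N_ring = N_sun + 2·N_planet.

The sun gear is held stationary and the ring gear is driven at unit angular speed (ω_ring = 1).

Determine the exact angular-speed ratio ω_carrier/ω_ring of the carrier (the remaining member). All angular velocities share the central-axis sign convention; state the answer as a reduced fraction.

26/35

N_ring = 18 + 2·17 = 52
18(ω_s−ω_c) = −52(ω_r−ω_c),  ω_s=0, ω_r=1
18(0−ω_c) = −52(1−ω_c)  ⇒  70ω_c = 52  ⇒  ω_c = 26/35
ω_c/ω_r = 26/35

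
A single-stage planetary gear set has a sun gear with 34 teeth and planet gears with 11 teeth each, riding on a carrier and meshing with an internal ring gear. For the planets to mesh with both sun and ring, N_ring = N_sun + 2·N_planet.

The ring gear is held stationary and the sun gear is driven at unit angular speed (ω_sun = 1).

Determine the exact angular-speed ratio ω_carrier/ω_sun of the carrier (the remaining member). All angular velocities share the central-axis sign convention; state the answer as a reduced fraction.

17/45

N_ring = 34 + 2·11 = 56
34(ω_s−ω_c) = −56(ω_r−ω_c),  ω_r=0, ω_s=1
34(1−ω_c) = −56(0−ω_c)  ⇒  90ω_c = 34  ⇒  ω_c = 17/45
ω_c/ω_s = 17/45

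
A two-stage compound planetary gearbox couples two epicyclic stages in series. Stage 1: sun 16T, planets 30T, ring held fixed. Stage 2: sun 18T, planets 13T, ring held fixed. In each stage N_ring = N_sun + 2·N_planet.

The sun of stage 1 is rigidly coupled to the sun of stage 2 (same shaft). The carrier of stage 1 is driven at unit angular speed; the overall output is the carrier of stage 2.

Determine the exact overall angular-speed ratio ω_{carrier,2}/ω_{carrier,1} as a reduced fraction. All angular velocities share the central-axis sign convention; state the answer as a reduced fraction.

207/124

Stage 1: N_ring = 16 + 2·30 = 76
Stage 1: 16(ω_s−ω_c) = −76(ω_r−ω_c),  ω_r=0, ω_c=1
Stage 1: ω_s = 1 − (76/16)(0−1) = 23/4
  ⇒ ω_s¹/ω_c¹ = 23/4
Stage 2: N_ring = 18 + 2·13 = 44
Stage 2: 18(ω_s−ω_c) = −44(ω_r−ω_c),  ω_r=0, ω_s=1
Stage 2: 18(1−ω_c) = −44(0−ω_c)  ⇒  62ω_c = 18  ⇒  ω_c = 9/31
  ⇒ ω_c²/ω_s² = 9/31
Coupling ω_s² = ω_s¹ ⇒ overall = 23/4 × 9/31 = 207/124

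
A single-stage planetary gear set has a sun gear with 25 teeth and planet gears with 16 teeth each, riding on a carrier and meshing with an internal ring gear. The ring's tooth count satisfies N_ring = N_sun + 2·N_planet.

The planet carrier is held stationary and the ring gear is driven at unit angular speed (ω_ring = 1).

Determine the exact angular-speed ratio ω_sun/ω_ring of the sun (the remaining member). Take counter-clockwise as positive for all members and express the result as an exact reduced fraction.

-57/25

N_ring = 25 + 2·16 = 57
25(ω_s−ω_c) = −57(ω_r−ω_c),  ω_c=0, ω_r=1
ω_s = 0 − (57/25)(1−0) = -57/25
ω_s/ω_r = -57/25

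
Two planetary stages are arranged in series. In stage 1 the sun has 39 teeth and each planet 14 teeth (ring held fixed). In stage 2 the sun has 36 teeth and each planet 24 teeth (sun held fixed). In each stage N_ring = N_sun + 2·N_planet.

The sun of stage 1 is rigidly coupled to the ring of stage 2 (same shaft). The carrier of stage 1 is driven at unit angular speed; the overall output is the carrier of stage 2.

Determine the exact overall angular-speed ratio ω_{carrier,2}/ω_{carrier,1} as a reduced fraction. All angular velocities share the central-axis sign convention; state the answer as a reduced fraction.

Stage 1: N_ring = 39 + 2·14 = 67
Stage 1: 39(ω_s−ω_c) = −67(ω_r−ω_c),  ω_r=0, ω_c=1
Stage 1: ω_s = 1 − (67/39)(0−1) = 106/39
  ⇒ ω_s¹/ω_c¹ = 106/39
Stage 2: N_ring = 36 + 2·24 = 84
Stage 2: 36(ω_s−ω_c) = −84(ω_r−ω_c),  ω_s=0, ω_r=1
Stage 2: 36(0−ω_c) = −84(1−ω_c)  ⇒  120ω_c = 84  ⇒  ω_c = 7/10
  ⇒ ω_c²/ω_r² = 7/10
Coupling ω_r² = ω_s¹ ⇒ overall = 106/39 × 7/10 = 371/195

371/195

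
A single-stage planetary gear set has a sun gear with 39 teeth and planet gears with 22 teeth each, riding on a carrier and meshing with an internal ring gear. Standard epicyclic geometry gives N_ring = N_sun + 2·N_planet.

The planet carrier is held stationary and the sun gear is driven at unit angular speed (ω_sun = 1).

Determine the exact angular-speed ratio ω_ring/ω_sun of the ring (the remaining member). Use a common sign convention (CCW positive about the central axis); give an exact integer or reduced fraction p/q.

-39/83

N_ring = 39 + 2·22 = 83
39(ω_s−ω_c) = −83(ω_r−ω_c),  ω_c=0, ω_s=1
ω_r = 0 − (39/83)(1−0) = -39/83
ω_r/ω_s = -39/83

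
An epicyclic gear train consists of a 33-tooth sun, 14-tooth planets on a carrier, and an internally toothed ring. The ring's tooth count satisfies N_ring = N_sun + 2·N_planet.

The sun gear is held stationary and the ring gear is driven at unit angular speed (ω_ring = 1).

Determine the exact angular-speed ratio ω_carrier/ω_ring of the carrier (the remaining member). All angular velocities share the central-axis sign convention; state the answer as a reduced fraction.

61/94

N_ring = 33 + 2·14 = 61
33(ω_s−ω_c) = −61(ω_r−ω_c),  ω_s=0, ω_r=1
33(0−ω_c) = −61(1−ω_c)  ⇒  94ω_c = 61  ⇒  ω_c = 61/94
ω_c/ω_r = 61/94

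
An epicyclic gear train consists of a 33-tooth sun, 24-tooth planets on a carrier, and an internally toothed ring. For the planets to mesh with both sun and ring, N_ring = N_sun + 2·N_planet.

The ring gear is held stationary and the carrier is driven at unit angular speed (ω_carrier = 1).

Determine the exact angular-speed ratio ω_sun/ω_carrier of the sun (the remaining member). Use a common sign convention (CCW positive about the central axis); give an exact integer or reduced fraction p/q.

38/11

N_ring = 33 + 2·24 = 81
33(ω_s−ω_c) = −81(ω_r−ω_c),  ω_r=0, ω_c=1
ω_s = 1 − (81/33)(0−1) = 38/11
ω_s/ω_c = 38/11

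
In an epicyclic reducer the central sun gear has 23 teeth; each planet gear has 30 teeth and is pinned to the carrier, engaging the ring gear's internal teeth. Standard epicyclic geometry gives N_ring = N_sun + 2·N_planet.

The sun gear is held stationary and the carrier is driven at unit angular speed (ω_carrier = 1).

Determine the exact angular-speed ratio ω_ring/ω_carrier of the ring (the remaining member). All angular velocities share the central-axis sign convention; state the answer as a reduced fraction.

106/83

N_ring = 23 + 2·30 = 83
23(ω_s−ω_c) = −83(ω_r−ω_c),  ω_s=0, ω_c=1
ω_r = 1 − (23/83)(0−1) = 106/83
ω_r/ω_c = 106/83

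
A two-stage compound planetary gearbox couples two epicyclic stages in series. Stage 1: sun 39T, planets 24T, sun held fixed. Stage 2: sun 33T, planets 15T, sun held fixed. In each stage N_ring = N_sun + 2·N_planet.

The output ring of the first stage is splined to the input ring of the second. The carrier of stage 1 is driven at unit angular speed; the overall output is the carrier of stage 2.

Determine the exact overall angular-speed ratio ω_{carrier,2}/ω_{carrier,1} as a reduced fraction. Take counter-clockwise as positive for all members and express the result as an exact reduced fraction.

Stage 1: N_ring = 39 + 2·24 = 87
Stage 1: 39(ω_s−ω_c) = −87(ω_r−ω_c),  ω_s=0, ω_c=1
Stage 1: ω_r = 1 − (39/87)(0−1) = 42/29
  ⇒ ω_r¹/ω_c¹ = 42/29
Stage 2: N_ring = 33 + 2·15 = 63
Stage 2: 33(ω_s−ω_c) = −63(ω_r−ω_c),  ω_s=0, ω_r=1
Stage 2: 33(0−ω_c) = −63(1−ω_c)  ⇒  96ω_c = 63  ⇒  ω_c = 21/32
  ⇒ ω_c²/ω_r² = 21/32
Coupling ω_r² = ω_r¹ ⇒ overall = 42/29 × 21/32 = 441/464

441/464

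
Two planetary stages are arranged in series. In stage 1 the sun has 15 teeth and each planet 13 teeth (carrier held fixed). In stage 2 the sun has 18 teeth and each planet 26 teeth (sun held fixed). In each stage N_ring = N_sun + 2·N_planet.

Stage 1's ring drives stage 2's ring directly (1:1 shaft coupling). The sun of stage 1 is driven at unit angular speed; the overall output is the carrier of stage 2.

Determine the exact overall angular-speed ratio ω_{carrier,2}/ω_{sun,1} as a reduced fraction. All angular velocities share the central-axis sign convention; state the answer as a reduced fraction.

-525/1804

Stage 1: N_ring = 15 + 2·13 = 41
Stage 1: 15(ω_s−ω_c) = −41(ω_r−ω_c),  ω_c=0, ω_s=1
Stage 1: ω_r = 0 − (15/41)(1−0) = -15/41
  ⇒ ω_r¹/ω_s¹ = -15/41
Stage 2: N_ring = 18 + 2·26 = 70
Stage 2: 18(ω_s−ω_c) = −70(ω_r−ω_c),  ω_s=0, ω_r=1
Stage 2: 18(0−ω_c) = −70(1−ω_c)  ⇒  88ω_c = 70  ⇒  ω_c = 35/44
  ⇒ ω_c²/ω_r² = 35/44
Coupling ω_r² = ω_r¹ ⇒ overall = -15/41 × 35/44 = -525/1804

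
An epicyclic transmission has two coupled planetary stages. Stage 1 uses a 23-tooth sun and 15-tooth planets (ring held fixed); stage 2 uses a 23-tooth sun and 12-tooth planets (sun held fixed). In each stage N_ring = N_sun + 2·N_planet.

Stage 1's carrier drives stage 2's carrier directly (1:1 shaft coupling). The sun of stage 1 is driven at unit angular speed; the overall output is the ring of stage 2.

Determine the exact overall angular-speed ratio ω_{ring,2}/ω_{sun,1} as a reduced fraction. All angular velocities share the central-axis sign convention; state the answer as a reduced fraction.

805/1786

Stage 1: N_ring = 23 + 2·15 = 53
Stage 1: 23(ω_s−ω_c) = −53(ω_r−ω_c),  ω_r=0, ω_s=1
Stage 1: 23(1−ω_c) = −53(0−ω_c)  ⇒  76ω_c = 23  ⇒  ω_c = 23/76
  ⇒ ω_c¹/ω_s¹ = 23/76
Stage 2: N_ring = 23 + 2·12 = 47
Stage 2: 23(ω_s−ω_c) = −47(ω_r−ω_c),  ω_s=0, ω_c=1
Stage 2: ω_r = 1 − (23/47)(0−1) = 70/47
  ⇒ ω_r²/ω_c² = 70/47
Coupling ω_c² = ω_c¹ ⇒ overall = 23/76 × 70/47 = 805/1786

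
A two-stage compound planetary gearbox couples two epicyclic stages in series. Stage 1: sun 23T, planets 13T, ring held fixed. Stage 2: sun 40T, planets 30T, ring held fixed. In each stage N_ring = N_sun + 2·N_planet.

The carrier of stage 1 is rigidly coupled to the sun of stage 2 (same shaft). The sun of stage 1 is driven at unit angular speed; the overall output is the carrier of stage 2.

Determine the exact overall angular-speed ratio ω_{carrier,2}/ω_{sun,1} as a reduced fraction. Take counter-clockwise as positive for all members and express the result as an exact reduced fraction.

23/252

Stage 1: N_ring = 23 + 2·13 = 49
Stage 1: 23(ω_s−ω_c) = −49(ω_r−ω_c),  ω_r=0, ω_s=1
Stage 1: 23(1−ω_c) = −49(0−ω_c)  ⇒  72ω_c = 23  ⇒  ω_c = 23/72
  ⇒ ω_c¹/ω_s¹ = 23/72
Stage 2: N_ring = 40 + 2·30 = 100
Stage 2: 40(ω_s−ω_c) = −100(ω_r−ω_c),  ω_r=0, ω_s=1
Stage 2: 40(1−ω_c) = −100(0−ω_c)  ⇒  140ω_c = 40  ⇒  ω_c = 2/7
  ⇒ ω_c²/ω_s² = 2/7
Coupling ω_s² = ω_c¹ ⇒ overall = 23/72 × 2/7 = 23/252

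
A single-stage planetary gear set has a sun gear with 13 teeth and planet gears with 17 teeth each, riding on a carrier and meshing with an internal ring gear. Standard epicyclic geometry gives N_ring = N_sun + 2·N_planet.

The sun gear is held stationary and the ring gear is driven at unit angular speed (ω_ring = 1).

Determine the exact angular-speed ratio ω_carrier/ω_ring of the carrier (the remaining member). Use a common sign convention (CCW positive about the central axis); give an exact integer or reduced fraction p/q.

N_ring = 13 + 2·17 = 47
13(ω_s−ω_c) = −47(ω_r−ω_c),  ω_s=0, ω_r=1
13(0−ω_c) = −47(1−ω_c)  ⇒  60ω_c = 47  ⇒  ω_c = 47/60
ω_c/ω_r = 47/60

47/60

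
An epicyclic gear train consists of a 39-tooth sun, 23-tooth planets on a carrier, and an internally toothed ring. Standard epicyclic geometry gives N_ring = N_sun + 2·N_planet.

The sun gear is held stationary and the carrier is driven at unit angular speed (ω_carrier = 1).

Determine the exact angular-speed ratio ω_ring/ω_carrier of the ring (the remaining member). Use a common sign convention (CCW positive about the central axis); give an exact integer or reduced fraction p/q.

N_ring = 39 + 2·23 = 85
39(ω_s−ω_c) = −85(ω_r−ω_c),  ω_s=0, ω_c=1
ω_r = 1 − (39/85)(0−1) = 124/85
ω_r/ω_c = 124/85

124/85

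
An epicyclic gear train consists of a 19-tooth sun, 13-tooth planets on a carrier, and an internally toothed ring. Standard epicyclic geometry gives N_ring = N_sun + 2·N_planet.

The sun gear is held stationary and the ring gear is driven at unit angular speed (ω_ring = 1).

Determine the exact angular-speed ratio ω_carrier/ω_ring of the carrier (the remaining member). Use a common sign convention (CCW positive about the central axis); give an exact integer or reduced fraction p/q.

45/64

N_ring = 19 + 2·13 = 45
19(ω_s−ω_c) = −45(ω_r−ω_c),  ω_s=0, ω_r=1
19(0−ω_c) = −45(1−ω_c)  ⇒  64ω_c = 45  ⇒  ω_c = 45/64
ω_c/ω_r = 45/64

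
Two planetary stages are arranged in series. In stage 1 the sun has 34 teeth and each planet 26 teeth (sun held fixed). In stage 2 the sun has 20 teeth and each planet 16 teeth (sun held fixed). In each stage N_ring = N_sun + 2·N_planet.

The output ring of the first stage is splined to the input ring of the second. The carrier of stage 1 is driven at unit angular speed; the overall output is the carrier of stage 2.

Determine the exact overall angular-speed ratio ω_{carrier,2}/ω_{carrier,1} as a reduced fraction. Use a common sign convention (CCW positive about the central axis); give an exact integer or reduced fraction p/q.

130/129

Stage 1: N_ring = 34 + 2·26 = 86
Stage 1: 34(ω_s−ω_c) = −86(ω_r−ω_c),  ω_s=0, ω_c=1
Stage 1: ω_r = 1 − (34/86)(0−1) = 60/43
  ⇒ ω_r¹/ω_c¹ = 60/43
Stage 2: N_ring = 20 + 2·16 = 52
Stage 2: 20(ω_s−ω_c) = −52(ω_r−ω_c),  ω_s=0, ω_r=1
Stage 2: 20(0−ω_c) = −52(1−ω_c)  ⇒  72ω_c = 52  ⇒  ω_c = 13/18
  ⇒ ω_c²/ω_r² = 13/18
Coupling ω_r² = ω_r¹ ⇒ overall = 60/43 × 13/18 = 130/129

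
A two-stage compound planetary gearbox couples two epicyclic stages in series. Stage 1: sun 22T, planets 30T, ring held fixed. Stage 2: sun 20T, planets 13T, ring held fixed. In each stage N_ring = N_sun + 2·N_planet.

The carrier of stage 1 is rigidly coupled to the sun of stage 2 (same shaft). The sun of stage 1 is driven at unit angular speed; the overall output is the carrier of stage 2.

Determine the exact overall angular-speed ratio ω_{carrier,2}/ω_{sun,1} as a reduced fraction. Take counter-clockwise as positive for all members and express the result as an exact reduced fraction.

Stage 1: N_ring = 22 + 2·30 = 82
Stage 1: 22(ω_s−ω_c) = −82(ω_r−ω_c),  ω_r=0, ω_s=1
Stage 1: 22(1−ω_c) = −82(0−ω_c)  ⇒  104ω_c = 22  ⇒  ω_c = 11/52
  ⇒ ω_c¹/ω_s¹ = 11/52
Stage 2: N_ring = 20 + 2·13 = 46
Stage 2: 20(ω_s−ω_c) = −46(ω_r−ω_c),  ω_r=0, ω_s=1
Stage 2: 20(1−ω_c) = −46(0−ω_c)  ⇒  66ω_c = 20  ⇒  ω_c = 10/33
  ⇒ ω_c²/ω_s² = 10/33
Coupling ω_s² = ω_c¹ ⇒ overall = 11/52 × 10/33 = 5/78

5/78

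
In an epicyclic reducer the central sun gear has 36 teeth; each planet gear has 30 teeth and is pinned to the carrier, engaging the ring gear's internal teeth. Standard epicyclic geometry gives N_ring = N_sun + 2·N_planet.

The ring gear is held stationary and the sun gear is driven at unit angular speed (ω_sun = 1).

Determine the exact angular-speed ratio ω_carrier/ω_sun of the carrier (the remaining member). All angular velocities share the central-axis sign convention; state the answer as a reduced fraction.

3/11

N_ring = 36 + 2·30 = 96
36(ω_s−ω_c) = −96(ω_r−ω_c),  ω_r=0, ω_s=1
36(1−ω_c) = −96(0−ω_c)  ⇒  132ω_c = 36  ⇒  ω_c = 3/11
ω_c/ω_s = 3/11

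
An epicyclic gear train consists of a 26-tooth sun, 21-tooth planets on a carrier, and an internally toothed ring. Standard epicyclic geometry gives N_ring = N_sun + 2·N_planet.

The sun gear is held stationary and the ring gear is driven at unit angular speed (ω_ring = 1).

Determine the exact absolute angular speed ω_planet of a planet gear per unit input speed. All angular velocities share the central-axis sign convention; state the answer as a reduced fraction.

34/21

N_ring = 26 + 2·21 = 68
26(ω_s−ω_c) = −68(ω_r−ω_c),  ω_s=0, ω_r=1
26(0−ω_c) = −68(1−ω_c)  ⇒  94ω_c = 68  ⇒  ω_c = 34/47
sun–planet: 26·(0−34/47) = −21·(ω_p−ω_c)  ⇒  ω_p−ω_c = −(26/21)·(-34/47) = 884/987
ω_p = 34/47 + 884/987 = 34/21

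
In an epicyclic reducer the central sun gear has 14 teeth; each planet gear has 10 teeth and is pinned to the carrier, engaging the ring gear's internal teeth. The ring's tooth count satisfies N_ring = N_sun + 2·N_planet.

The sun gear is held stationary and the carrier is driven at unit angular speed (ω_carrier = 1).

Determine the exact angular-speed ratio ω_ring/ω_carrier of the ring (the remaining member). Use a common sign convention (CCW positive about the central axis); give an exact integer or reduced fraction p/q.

N_ring = 14 + 2·10 = 34
14(ω_s−ω_c) = −34(ω_r−ω_c),  ω_s=0, ω_c=1
ω_r = 1 − (14/34)(0−1) = 24/17
ω_r/ω_c = 24/17

24/17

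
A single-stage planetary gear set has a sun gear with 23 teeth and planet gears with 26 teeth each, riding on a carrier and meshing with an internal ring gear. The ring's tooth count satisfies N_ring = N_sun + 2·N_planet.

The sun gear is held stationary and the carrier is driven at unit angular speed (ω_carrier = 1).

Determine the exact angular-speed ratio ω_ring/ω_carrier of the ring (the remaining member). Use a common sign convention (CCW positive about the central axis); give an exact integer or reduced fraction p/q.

98/75

N_ring = 23 + 2·26 = 75
23(ω_s−ω_c) = −75(ω_r−ω_c),  ω_s=0, ω_c=1
ω_r = 1 − (23/75)(0−1) = 98/75
ω_r/ω_c = 98/75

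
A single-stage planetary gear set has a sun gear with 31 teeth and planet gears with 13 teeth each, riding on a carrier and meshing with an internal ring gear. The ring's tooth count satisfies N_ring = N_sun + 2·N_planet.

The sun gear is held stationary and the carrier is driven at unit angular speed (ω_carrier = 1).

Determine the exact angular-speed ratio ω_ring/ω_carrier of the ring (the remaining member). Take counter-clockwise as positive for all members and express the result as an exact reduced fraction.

N_ring = 31 + 2·13 = 57
31(ω_s−ω_c) = −57(ω_r−ω_c),  ω_s=0, ω_c=1
ω_r = 1 − (31/57)(0−1) = 88/57
ω_r/ω_c = 88/57

88/57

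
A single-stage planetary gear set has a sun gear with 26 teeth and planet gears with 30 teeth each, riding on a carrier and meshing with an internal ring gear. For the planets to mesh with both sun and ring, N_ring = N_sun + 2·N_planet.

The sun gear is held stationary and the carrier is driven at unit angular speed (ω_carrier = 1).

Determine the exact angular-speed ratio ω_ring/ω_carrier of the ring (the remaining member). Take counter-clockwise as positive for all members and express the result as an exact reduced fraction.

N_ring = 26 + 2·30 = 86
26(ω_s−ω_c) = −86(ω_r−ω_c),  ω_s=0, ω_c=1
ω_r = 1 − (26/86)(0−1) = 56/43
ω_r/ω_c = 56/43

56/43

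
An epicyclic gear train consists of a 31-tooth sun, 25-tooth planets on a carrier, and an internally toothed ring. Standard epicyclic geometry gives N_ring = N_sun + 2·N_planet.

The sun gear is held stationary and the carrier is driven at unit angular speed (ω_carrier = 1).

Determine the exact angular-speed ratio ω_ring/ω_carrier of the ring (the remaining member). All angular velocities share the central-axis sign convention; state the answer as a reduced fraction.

112/81

N_ring = 31 + 2·25 = 81
31(ω_s−ω_c) = −81(ω_r−ω_c),  ω_s=0, ω_c=1
ω_r = 1 − (31/81)(0−1) = 112/81
ω_r/ω_c = 112/81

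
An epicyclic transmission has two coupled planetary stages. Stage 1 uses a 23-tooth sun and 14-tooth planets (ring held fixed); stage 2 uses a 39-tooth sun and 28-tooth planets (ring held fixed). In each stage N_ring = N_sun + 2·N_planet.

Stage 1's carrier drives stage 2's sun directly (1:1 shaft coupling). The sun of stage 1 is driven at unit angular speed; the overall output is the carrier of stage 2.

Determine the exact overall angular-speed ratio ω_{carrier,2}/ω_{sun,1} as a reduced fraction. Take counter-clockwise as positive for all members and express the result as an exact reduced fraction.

897/9916

Stage 1: N_ring = 23 + 2·14 = 51
Stage 1: 23(ω_s−ω_c) = −51(ω_r−ω_c),  ω_r=0, ω_s=1
Stage 1: 23(1−ω_c) = −51(0−ω_c)  ⇒  74ω_c = 23  ⇒  ω_c = 23/74
  ⇒ ω_c¹/ω_s¹ = 23/74
Stage 2: N_ring = 39 + 2·28 = 95
Stage 2: 39(ω_s−ω_c) = −95(ω_r−ω_c),  ω_r=0, ω_s=1
Stage 2: 39(1−ω_c) = −95(0−ω_c)  ⇒  134ω_c = 39  ⇒  ω_c = 39/134
  ⇒ ω_c²/ω_s² = 39/134
Coupling ω_s² = ω_c¹ ⇒ overall = 23/74 × 39/134 = 897/9916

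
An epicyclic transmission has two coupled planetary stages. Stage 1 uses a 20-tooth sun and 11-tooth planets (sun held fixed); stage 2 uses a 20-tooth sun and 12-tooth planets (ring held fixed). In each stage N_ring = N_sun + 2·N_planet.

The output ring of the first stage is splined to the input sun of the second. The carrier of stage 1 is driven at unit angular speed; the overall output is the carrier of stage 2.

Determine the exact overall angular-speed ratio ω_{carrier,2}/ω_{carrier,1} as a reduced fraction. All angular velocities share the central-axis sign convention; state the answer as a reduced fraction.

155/336

Stage 1: N_ring = 20 + 2·11 = 42
Stage 1: 20(ω_s−ω_c) = −42(ω_r−ω_c),  ω_s=0, ω_c=1
Stage 1: ω_r = 1 − (20/42)(0−1) = 31/21
  ⇒ ω_r¹/ω_c¹ = 31/21
Stage 2: N_ring = 20 + 2·12 = 44
Stage 2: 20(ω_s−ω_c) = −44(ω_r−ω_c),  ω_r=0, ω_s=1
Stage 2: 20(1−ω_c) = −44(0−ω_c)  ⇒  64ω_c = 20  ⇒  ω_c = 5/16
  ⇒ ω_c²/ω_s² = 5/16
Coupling ω_s² = ω_r¹ ⇒ overall = 31/21 × 5/16 = 155/336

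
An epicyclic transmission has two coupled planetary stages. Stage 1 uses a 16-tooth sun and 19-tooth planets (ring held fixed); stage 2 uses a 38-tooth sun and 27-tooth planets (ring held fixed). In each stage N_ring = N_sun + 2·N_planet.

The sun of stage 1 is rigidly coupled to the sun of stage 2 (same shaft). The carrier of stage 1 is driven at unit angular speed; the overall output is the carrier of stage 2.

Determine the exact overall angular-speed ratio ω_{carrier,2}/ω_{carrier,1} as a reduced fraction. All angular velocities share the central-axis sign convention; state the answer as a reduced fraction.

133/104

Stage 1: N_ring = 16 + 2·19 = 54
Stage 1: 16(ω_s−ω_c) = −54(ω_r−ω_c),  ω_r=0, ω_c=1
Stage 1: ω_s = 1 − (54/16)(0−1) = 35/8
  ⇒ ω_s¹/ω_c¹ = 35/8
Stage 2: N_ring = 38 + 2·27 = 92
Stage 2: 38(ω_s−ω_c) = −92(ω_r−ω_c),  ω_r=0, ω_s=1
Stage 2: 38(1−ω_c) = −92(0−ω_c)  ⇒  130ω_c = 38  ⇒  ω_c = 19/65
  ⇒ ω_c²/ω_s² = 19/65
Coupling ω_s² = ω_s¹ ⇒ overall = 35/8 × 19/65 = 133/104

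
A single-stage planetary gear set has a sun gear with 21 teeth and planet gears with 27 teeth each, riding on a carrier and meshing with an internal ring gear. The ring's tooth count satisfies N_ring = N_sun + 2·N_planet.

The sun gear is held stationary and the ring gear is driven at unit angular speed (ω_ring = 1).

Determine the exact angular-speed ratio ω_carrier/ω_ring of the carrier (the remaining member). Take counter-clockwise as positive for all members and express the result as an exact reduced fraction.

25/32

N_ring = 21 + 2·27 = 75
21(ω_s−ω_c) = −75(ω_r−ω_c),  ω_s=0, ω_r=1
21(0−ω_c) = −75(1−ω_c)  ⇒  96ω_c = 75  ⇒  ω_c = 25/32
ω_c/ω_r = 25/32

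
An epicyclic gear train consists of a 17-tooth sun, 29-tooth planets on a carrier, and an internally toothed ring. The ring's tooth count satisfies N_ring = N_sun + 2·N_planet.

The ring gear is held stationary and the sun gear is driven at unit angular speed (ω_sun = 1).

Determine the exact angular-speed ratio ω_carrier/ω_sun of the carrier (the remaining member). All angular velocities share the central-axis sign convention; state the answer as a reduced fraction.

N_ring = 17 + 2·29 = 75
17(ω_s−ω_c) = −75(ω_r−ω_c),  ω_r=0, ω_s=1
17(1−ω_c) = −75(0−ω_c)  ⇒  92ω_c = 17  ⇒  ω_c = 17/92
ω_c/ω_s = 17/92

17/92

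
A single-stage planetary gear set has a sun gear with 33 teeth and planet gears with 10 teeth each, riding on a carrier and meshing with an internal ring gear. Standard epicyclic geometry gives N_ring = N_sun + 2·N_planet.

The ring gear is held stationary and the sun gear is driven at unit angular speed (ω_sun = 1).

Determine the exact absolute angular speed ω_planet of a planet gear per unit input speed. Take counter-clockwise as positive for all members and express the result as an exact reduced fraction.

N_ring = 33 + 2·10 = 53
33(ω_s−ω_c) = −53(ω_r−ω_c),  ω_r=0, ω_s=1
33(1−ω_c) = −53(0−ω_c)  ⇒  86ω_c = 33  ⇒  ω_c = 33/86
sun–planet: 33·(1−33/86) = −10·(ω_p−ω_c)  ⇒  ω_p−ω_c = −(33/10)·(53/86) = -1749/860
ω_p = 33/86 − 1749/860 = -33/20

-33/20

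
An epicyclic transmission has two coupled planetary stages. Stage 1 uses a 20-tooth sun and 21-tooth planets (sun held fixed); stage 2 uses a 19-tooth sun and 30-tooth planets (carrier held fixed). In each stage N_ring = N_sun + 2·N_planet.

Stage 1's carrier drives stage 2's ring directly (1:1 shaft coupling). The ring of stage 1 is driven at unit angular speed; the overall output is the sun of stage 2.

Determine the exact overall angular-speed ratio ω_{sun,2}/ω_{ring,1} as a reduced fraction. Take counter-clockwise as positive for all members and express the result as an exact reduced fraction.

-2449/779

Stage 1: N_ring = 20 + 2·21 = 62
Stage 1: 20(ω_s−ω_c) = −62(ω_r−ω_c),  ω_s=0, ω_r=1
Stage 1: 20(0−ω_c) = −62(1−ω_c)  ⇒  82ω_c = 62  ⇒  ω_c = 31/41
  ⇒ ω_c¹/ω_r¹ = 31/41
Stage 2: N_ring = 19 + 2·30 = 79
Stage 2: 19(ω_s−ω_c) = −79(ω_r−ω_c),  ω_c=0, ω_r=1
Stage 2: ω_s = 0 − (79/19)(1−0) = -79/19
  ⇒ ω_s²/ω_r² = -79/19
Coupling ω_r² = ω_c¹ ⇒ overall = 31/41 × -79/19 = -2449/779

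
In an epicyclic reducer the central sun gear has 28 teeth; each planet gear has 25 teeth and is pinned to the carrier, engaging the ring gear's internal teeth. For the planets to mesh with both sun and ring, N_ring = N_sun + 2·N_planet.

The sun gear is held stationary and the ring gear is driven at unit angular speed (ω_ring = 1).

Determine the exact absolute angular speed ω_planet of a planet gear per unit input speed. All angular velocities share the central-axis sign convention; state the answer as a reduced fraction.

N_ring = 28 + 2·25 = 78
28(ω_s−ω_c) = −78(ω_r−ω_c),  ω_s=0, ω_r=1
28(0−ω_c) = −78(1−ω_c)  ⇒  106ω_c = 78  ⇒  ω_c = 39/53
sun–planet: 28·(0−39/53) = −25·(ω_p−ω_c)  ⇒  ω_p−ω_c = −(28/25)·(-39/53) = 1092/1325
ω_p = 39/53 + 1092/1325 = 39/25

39/25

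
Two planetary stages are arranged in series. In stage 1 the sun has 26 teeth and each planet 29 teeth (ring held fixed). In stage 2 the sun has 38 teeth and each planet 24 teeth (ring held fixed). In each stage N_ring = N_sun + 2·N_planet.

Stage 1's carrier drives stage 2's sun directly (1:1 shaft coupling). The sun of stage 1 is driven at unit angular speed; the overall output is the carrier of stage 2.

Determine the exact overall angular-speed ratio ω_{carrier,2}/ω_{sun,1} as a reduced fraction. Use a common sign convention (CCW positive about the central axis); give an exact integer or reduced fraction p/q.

247/3410

Stage 1: N_ring = 26 + 2·29 = 84
Stage 1: 26(ω_s−ω_c) = −84(ω_r−ω_c),  ω_r=0, ω_s=1
Stage 1: 26(1−ω_c) = −84(0−ω_c)  ⇒  110ω_c = 26  ⇒  ω_c = 13/55
  ⇒ ω_c¹/ω_s¹ = 13/55
Stage 2: N_ring = 38 + 2·24 = 86
Stage 2: 38(ω_s−ω_c) = −86(ω_r−ω_c),  ω_r=0, ω_s=1
Stage 2: 38(1−ω_c) = −86(0−ω_c)  ⇒  124ω_c = 38  ⇒  ω_c = 19/62
  ⇒ ω_c²/ω_s² = 19/62
Coupling ω_s² = ω_c¹ ⇒ overall = 13/55 × 19/62 = 247/3410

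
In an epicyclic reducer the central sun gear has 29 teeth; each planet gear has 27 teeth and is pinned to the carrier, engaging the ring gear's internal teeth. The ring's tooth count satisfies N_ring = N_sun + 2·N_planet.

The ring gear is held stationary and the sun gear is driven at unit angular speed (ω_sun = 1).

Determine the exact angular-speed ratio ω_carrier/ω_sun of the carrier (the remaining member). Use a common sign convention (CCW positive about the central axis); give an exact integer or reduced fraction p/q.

29/112

N_ring = 29 + 2·27 = 83
29(ω_s−ω_c) = −83(ω_r−ω_c),  ω_r=0, ω_s=1
29(1−ω_c) = −83(0−ω_c)  ⇒  112ω_c = 29  ⇒  ω_c = 29/112
ω_c/ω_s = 29/112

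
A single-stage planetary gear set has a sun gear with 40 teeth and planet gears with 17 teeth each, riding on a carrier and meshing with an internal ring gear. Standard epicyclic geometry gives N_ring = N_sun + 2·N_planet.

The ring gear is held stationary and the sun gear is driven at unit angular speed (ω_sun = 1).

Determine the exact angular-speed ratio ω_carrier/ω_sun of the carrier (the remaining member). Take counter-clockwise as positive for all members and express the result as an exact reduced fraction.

20/57

N_ring = 40 + 2·17 = 74
40(ω_s−ω_c) = −74(ω_r−ω_c),  ω_r=0, ω_s=1
40(1−ω_c) = −74(0−ω_c)  ⇒  114ω_c = 40  ⇒  ω_c = 20/57
ω_c/ω_s = 20/57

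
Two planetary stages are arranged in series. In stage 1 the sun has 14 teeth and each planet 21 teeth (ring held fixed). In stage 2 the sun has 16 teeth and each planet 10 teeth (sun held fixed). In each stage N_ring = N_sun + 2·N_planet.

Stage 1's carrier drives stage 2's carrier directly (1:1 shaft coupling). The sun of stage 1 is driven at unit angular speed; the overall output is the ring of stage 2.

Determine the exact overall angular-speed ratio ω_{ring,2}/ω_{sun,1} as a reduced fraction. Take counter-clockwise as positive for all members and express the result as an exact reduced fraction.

13/45

Stage 1: N_ring = 14 + 2·21 = 56
Stage 1: 14(ω_s−ω_c) = −56(ω_r−ω_c),  ω_r=0, ω_s=1
Stage 1: 14(1−ω_c) = −56(0−ω_c)  ⇒  70ω_c = 14  ⇒  ω_c = 1/5
  ⇒ ω_c¹/ω_s¹ = 1/5
Stage 2: N_ring = 16 + 2·10 = 36
Stage 2: 16(ω_s−ω_c) = −36(ω_r−ω_c),  ω_s=0, ω_c=1
Stage 2: ω_r = 1 − (16/36)(0−1) = 13/9
  ⇒ ω_r²/ω_c² = 13/9
Coupling ω_c² = ω_c¹ ⇒ overall = 1/5 × 13/9 = 13/45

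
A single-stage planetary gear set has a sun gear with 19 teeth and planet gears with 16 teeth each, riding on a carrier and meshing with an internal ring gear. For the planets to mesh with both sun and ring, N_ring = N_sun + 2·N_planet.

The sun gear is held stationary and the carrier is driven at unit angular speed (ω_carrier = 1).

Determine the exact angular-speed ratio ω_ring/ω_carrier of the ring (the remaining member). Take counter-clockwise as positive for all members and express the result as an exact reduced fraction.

N_ring = 19 + 2·16 = 51
19(ω_s−ω_c) = −51(ω_r−ω_c),  ω_s=0, ω_c=1
ω_r = 1 − (19/51)(0−1) = 70/51
ω_r/ω_c = 70/51

70/51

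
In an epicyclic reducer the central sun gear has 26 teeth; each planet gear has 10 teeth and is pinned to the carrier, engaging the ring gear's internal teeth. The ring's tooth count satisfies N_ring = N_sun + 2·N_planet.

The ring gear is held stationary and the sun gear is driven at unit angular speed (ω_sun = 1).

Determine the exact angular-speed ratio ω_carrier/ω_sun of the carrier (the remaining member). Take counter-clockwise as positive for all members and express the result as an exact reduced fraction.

13/36

N_ring = 26 + 2·10 = 46
26(ω_s−ω_c) = −46(ω_r−ω_c),  ω_r=0, ω_s=1
26(1−ω_c) = −46(0−ω_c)  ⇒  72ω_c = 26  ⇒  ω_c = 13/36
ω_c/ω_s = 13/36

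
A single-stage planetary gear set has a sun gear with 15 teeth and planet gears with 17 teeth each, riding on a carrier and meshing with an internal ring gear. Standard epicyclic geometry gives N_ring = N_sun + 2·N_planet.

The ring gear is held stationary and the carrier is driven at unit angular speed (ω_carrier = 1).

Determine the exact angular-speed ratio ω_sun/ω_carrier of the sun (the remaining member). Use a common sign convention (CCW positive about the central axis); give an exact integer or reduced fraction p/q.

N_ring = 15 + 2·17 = 49
15(ω_s−ω_c) = −49(ω_r−ω_c),  ω_r=0, ω_c=1
ω_s = 1 − (49/15)(0−1) = 64/15
ω_s/ω_c = 64/15

64/15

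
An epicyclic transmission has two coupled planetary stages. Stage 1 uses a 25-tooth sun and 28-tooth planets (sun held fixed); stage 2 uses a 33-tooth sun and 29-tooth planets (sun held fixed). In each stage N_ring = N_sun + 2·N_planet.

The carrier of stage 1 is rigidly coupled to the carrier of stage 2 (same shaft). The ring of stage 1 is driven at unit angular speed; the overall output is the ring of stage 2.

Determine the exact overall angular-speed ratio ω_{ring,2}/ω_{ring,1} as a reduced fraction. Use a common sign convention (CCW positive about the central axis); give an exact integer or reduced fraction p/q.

5022/4823

Stage 1: N_ring = 25 + 2·28 = 81
Stage 1: 25(ω_s−ω_c) = −81(ω_r−ω_c),  ω_s=0, ω_r=1
Stage 1: 25(0−ω_c) = −81(1−ω_c)  ⇒  106ω_c = 81  ⇒  ω_c = 81/106
  ⇒ ω_c¹/ω_r¹ = 81/106
Stage 2: N_ring = 33 + 2·29 = 91
Stage 2: 33(ω_s−ω_c) = −91(ω_r−ω_c),  ω_s=0, ω_c=1
Stage 2: ω_r = 1 − (33/91)(0−1) = 124/91
  ⇒ ω_r²/ω_c² = 124/91
Coupling ω_c² = ω_c¹ ⇒ overall = 81/106 × 124/91 = 5022/4823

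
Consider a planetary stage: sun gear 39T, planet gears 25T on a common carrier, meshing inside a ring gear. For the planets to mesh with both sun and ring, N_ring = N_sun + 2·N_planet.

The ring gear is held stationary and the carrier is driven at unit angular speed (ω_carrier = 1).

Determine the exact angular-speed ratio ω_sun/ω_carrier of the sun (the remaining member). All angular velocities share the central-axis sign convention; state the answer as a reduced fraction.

N_ring = 39 + 2·25 = 89
39(ω_s−ω_c) = −89(ω_r−ω_c),  ω_r=0, ω_c=1
ω_s = 1 − (89/39)(0−1) = 128/39
ω_s/ω_c = 128/39

128/39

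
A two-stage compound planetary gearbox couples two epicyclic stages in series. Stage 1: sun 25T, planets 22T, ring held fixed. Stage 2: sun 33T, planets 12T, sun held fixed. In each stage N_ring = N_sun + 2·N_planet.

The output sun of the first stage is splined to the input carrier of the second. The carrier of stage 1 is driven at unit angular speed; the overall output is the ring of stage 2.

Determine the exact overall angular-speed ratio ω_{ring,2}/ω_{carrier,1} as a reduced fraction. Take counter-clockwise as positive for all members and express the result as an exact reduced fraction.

Stage 1: N_ring = 25 + 2·22 = 69
Stage 1: 25(ω_s−ω_c) = −69(ω_r−ω_c),  ω_r=0, ω_c=1
Stage 1: ω_s = 1 − (69/25)(0−1) = 94/25
  ⇒ ω_s¹/ω_c¹ = 94/25
Stage 2: N_ring = 33 + 2·12 = 57
Stage 2: 33(ω_s−ω_c) = −57(ω_r−ω_c),  ω_s=0, ω_c=1
Stage 2: ω_r = 1 − (33/57)(0−1) = 30/19
  ⇒ ω_r²/ω_c² = 30/19
Coupling ω_c² = ω_s¹ ⇒ overall = 94/25 × 30/19 = 564/95

564/95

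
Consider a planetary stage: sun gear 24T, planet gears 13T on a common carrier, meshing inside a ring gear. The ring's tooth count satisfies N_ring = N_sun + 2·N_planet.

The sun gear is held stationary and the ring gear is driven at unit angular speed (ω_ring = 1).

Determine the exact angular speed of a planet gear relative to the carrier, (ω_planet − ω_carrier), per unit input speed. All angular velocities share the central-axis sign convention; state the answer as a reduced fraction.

N_ring = 24 + 2·13 = 50
24(ω_s−ω_c) = −50(ω_r−ω_c),  ω_s=0, ω_r=1
24(0−ω_c) = −50(1−ω_c)  ⇒  74ω_c = 50  ⇒  ω_c = 25/37
sun–planet: 24·(0−25/37) = −13·(ω_p−ω_c)  ⇒  ω_p−ω_c = −(24/13)·(-25/37) = 600/481

600/481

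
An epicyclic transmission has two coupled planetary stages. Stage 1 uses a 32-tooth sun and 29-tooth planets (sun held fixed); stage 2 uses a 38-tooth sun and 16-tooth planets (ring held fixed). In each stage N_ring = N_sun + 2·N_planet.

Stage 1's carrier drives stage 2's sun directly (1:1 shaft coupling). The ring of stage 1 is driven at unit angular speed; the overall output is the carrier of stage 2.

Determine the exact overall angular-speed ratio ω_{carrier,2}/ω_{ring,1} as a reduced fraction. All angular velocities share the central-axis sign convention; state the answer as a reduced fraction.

95/366

Stage 1: N_ring = 32 + 2·29 = 90
Stage 1: 32(ω_s−ω_c) = −90(ω_r−ω_c),  ω_s=0, ω_r=1
Stage 1: 32(0−ω_c) = −90(1−ω_c)  ⇒  122ω_c = 90  ⇒  ω_c = 45/61
  ⇒ ω_c¹/ω_r¹ = 45/61
Stage 2: N_ring = 38 + 2·16 = 70
Stage 2: 38(ω_s−ω_c) = −70(ω_r−ω_c),  ω_r=0, ω_s=1
Stage 2: 38(1−ω_c) = −70(0−ω_c)  ⇒  108ω_c = 38  ⇒  ω_c = 19/54
  ⇒ ω_c²/ω_s² = 19/54
Coupling ω_s² = ω_c¹ ⇒ overall = 45/61 × 19/54 = 95/366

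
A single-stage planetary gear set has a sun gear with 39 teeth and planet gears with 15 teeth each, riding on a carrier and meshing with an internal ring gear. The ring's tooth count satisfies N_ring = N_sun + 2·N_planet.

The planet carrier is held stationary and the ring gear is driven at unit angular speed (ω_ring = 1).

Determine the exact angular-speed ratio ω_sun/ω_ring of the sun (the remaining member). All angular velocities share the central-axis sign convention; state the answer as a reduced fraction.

N_ring = 39 + 2·15 = 69
39(ω_s−ω_c) = −69(ω_r−ω_c),  ω_c=0, ω_r=1
ω_s = 0 − (69/39)(1−0) = -23/13
ω_s/ω_r = -23/13

-23/13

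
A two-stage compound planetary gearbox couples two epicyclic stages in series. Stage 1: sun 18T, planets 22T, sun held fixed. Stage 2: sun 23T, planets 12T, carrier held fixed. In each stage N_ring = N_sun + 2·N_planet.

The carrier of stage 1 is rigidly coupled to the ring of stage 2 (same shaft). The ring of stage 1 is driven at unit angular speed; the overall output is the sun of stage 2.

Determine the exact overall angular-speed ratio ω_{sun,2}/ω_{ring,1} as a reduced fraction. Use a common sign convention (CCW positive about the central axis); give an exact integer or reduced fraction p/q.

Stage 1: N_ring = 18 + 2·22 = 62
Stage 1: 18(ω_s−ω_c) = −62(ω_r−ω_c),  ω_s=0, ω_r=1
Stage 1: 18(0−ω_c) = −62(1−ω_c)  ⇒  80ω_c = 62  ⇒  ω_c = 31/40
  ⇒ ω_c¹/ω_r¹ = 31/40
Stage 2: N_ring = 23 + 2·12 = 47
Stage 2: 23(ω_s−ω_c) = −47(ω_r−ω_c),  ω_c=0, ω_r=1
Stage 2: ω_s = 0 − (47/23)(1−0) = -47/23
  ⇒ ω_s²/ω_r² = -47/23
Coupling ω_r² = ω_c¹ ⇒ overall = 31/40 × -47/23 = -1457/920

-1457/920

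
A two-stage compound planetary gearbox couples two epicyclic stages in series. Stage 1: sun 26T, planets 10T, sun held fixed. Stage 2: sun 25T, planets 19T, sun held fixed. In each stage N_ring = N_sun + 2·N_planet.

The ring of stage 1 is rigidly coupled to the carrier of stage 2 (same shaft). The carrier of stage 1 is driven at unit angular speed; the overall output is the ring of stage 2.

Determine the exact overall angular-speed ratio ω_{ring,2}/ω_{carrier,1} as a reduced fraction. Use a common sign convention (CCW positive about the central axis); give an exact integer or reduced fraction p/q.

Stage 1: N_ring = 26 + 2·10 = 46
Stage 1: 26(ω_s−ω_c) = −46(ω_r−ω_c),  ω_s=0, ω_c=1
Stage 1: ω_r = 1 − (26/46)(0−1) = 36/23
  ⇒ ω_r¹/ω_c¹ = 36/23
Stage 2: N_ring = 25 + 2·19 = 63
Stage 2: 25(ω_s−ω_c) = −63(ω_r−ω_c),  ω_s=0, ω_c=1
Stage 2: ω_r = 1 − (25/63)(0−1) = 88/63
  ⇒ ω_r²/ω_c² = 88/63
Coupling ω_c² = ω_r¹ ⇒ overall = 36/23 × 88/63 = 352/161

352/161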